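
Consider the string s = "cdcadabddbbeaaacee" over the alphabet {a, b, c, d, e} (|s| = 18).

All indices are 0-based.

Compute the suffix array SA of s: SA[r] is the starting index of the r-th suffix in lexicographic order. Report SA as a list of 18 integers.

[12, 13, 5, 14, 3, 9, 6, 10, 2, 0, 15, 4, 8, 1, 7, 17, 11, 16]

sorted suffixes:
  #0 SA[0]=12  'aaacee'
  #1 SA[1]=13  'aacee'
  #2 SA[2]=5  'abddbbeaaacee'
  #3 SA[3]=14  'acee'
  #4 SA[4]=3  'adabddbbeaaacee'
  #5 SA[5]=9  'bbeaaacee'
  #6 SA[6]=6  'bddbbeaaacee'
  #7 SA[7]=10  'beaaacee'
  #8 SA[8]=2  'cadabddbbeaaacee'
  #9 SA[9]=0  'cdcadabddbbeaaacee'
  #10 SA[10]=15  'cee'
  #11 SA[11]=4  'dabddbbeaaacee'
  #12 SA[12]=8  'dbbeaaacee'
  #13 SA[13]=1  'dcadabddbbeaaacee'
  #14 SA[14]=7  'ddbbeaaacee'
  #15 SA[15]=17  'e'
  #16 SA[16]=11  'eaaacee'
  #17 SA[17]=16  'ee'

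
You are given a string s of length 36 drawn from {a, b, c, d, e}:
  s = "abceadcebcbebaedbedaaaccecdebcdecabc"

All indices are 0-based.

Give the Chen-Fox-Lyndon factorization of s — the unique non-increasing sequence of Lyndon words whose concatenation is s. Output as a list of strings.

emit factor 1: 'abceadcebcbebaedbed' (i=0, period=19)
emit factor 2: 'aaaccecdebcdecabc' (i=19, period=17)

["abceadcebcbebaedbed", "aaaccecdebcdecabc"]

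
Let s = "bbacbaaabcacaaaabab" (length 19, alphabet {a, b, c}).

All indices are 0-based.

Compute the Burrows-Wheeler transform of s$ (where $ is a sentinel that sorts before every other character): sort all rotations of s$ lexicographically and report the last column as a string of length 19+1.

bcabaabaacbacab$aaba

rank  rotation              last
    0  $bbacbaaabcacaaaabab  b
    1  aaaabab$bbacbaaabcac  c
    2  aaabab$bbacbaaabcaca  a
    3  aaabcacaaaabab$bbacb  b
    4  aabab$bbacbaaabcacaa  a
    5  aabcacaaaabab$bbacba  a
    6  ab$bbacbaaabcacaaaab  b
    7  abab$bbacbaaabcacaaa  a
    8  abcacaaaabab$bbacbaa  a
    9  acaaaabab$bbacbaaabc  c
   10  acbaaabcacaaaabab$bb  b
   11  b$bbacbaaabcacaaaaba  a
   12  baaabcacaaaabab$bbac  c
   13  bab$bbacbaaabcacaaaa  a
   14  bacbaaabcacaaaabab$b  b
   15  bbacbaaabcacaaaabab$  $
   16  bcacaaaabab$bbacbaaa  a
   17  caaaabab$bbacbaaabca  a
   18  cacaaaabab$bbacbaaab  b
   19  cbaaabcacaaaabab$bba  a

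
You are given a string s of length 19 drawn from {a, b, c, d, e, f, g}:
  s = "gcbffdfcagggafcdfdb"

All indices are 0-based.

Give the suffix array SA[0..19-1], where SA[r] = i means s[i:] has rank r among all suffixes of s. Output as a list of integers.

sorted suffixes:
  #0 SA[0]=12  'afcdfdb'
  #1 SA[1]=8  'agggafcdfdb'
  #2 SA[2]=18  'b'
  #3 SA[3]=2  'bffdfcagggafcdfdb'
  #4 SA[4]=7  'cagggafcdfdb'
  #5 SA[5]=1  'cbffdfcagggafcdfdb'
  #6 SA[6]=14  'cdfdb'
  #7 SA[7]=17  'db'
  #8 SA[8]=5  'dfcagggafcdfdb'
  #9 SA[9]=15  'dfdb'
  #10 SA[10]=6  'fcagggafcdfdb'
  #11 SA[11]=13  'fcdfdb'
  #12 SA[12]=16  'fdb'
  #13 SA[13]=4  'fdfcagggafcdfdb'
  #14 SA[14]=3  'ffdfcagggafcdfdb'
  #15 SA[15]=11  'gafcdfdb'
  #16 SA[16]=0  'gcbffdfcagggafcdfdb'
  #17 SA[17]=10  'ggafcdfdb'
  #18 SA[18]=9  'gggafcdfdb'

[12, 8, 18, 2, 7, 1, 14, 17, 5, 15, 6, 13, 16, 4, 3, 11, 0, 10, 9]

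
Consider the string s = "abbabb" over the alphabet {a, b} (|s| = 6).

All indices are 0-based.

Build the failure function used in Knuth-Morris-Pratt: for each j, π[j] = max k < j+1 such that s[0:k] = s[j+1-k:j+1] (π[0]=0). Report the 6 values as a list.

[0, 0, 0, 1, 2, 3]

π[0] = 0
j=1 s[j]='b': π[1]=0 (border '')
j=2 s[j]='b': π[2]=0 (border '')
j=3 s[j]='a': π[3]=1 (border 'a')
j=4 s[j]='b': π[4]=2 (border 'ab')
j=5 s[j]='b': π[5]=3 (border 'abb')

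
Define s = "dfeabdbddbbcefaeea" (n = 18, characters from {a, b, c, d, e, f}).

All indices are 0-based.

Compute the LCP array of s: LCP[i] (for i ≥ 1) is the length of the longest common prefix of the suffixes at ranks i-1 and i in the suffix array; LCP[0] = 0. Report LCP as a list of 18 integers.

[0, 1, 1, 0, 1, 1, 2, 0, 0, 2, 1, 1, 0, 2, 1, 1, 0, 1]

sorted suffixes:
  #0 SA[0]=17  'a'
  #1 SA[1]=3  'abdbddbbcefaeea'
  #2 SA[2]=14  'aeea'
  #3 SA[3]=9  'bbcefaeea'
  #4 SA[4]=10  'bcefaeea'
  #5 SA[5]=4  'bdbddbbcefaeea'
  #6 SA[6]=6  'bddbbcefaeea'
  #7 SA[7]=11  'cefaeea'
  #8 SA[8]=8  'dbbcefaeea'
  #9 SA[9]=5  'dbddbbcefaeea'
  #10 SA[10]=7  'ddbbcefaeea'
  #11 SA[11]=0  'dfeabdbddbbcefaeea'
  #12 SA[12]=16  'ea'
  #13 SA[13]=2  'eabdbddbbcefaeea'
  #14 SA[14]=15  'eea'
  #15 SA[15]=12  'efaeea'
  #16 SA[16]=13  'faeea'
  #17 SA[17]=1  'feabdbddbbcefaeea'

SA = [17, 3, 14, 9, 10, 4, 6, 11, 8, 5, 7, 0, 16, 2, 15, 12, 13, 1]
rank  pair      lcp
   1  s[17:],s[3:]  1  'a'
   2  s[3:],s[14:]  1  'a'
   3  s[14:],s[9:]  0  ''
   4  s[9:],s[10:]  1  'b'
   5  s[10:],s[4:]  1  'b'
   6  s[4:],s[6:]  2  'bd'
   7  s[6:],s[11:]  0  ''
   8  s[11:],s[8:]  0  ''
   9  s[8:],s[5:]  2  'db'
  10  s[5:],s[7:]  1  'd'
  11  s[7:],s[0:]  1  'd'
  12  s[0:],s[16:]  0  ''
  13  s[16:],s[2:]  2  'ea'
  14  s[2:],s[15:]  1  'e'
  15  s[15:],s[12:]  1  'e'
  16  s[12:],s[13:]  0  ''
  17  s[13:],s[1:]  1  'f'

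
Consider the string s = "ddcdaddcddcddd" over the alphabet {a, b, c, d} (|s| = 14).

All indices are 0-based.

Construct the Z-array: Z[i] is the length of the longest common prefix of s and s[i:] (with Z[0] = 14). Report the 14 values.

[14, 1, 0, 1, 0, 4, 1, 0, 4, 1, 0, 2, 2, 1]

Z[0]=14
i=1: fresh scan; Z[1]=1 scan→box=[1,2)
i=2: fresh scan; Z[2]=0
i=3: fresh scan; Z[3]=1 scan→box=[3,4)
i=4: fresh scan; Z[4]=0
i=5: fresh scan; Z[5]=4 scan→box=[5,9)
i=6: min(r-i=3, Z[1]=1)=1; Z[6]=1
i=7: min(r-i=2, Z[2]=0)=0; Z[7]=0
i=8: min(r-i=1, Z[3]=1)=1; Z[8]=4 scan→box=[8,12)
i=9: min(r-i=3, Z[1]=1)=1; Z[9]=1
i=10: min(r-i=2, Z[2]=0)=0; Z[10]=0
i=11: min(r-i=1, Z[3]=1)=1; Z[11]=2 scan→box=[11,13)
i=12: min(r-i=1, Z[1]=1)=1; Z[12]=2 scan→box=[12,14)
i=13: min(r-i=1, Z[1]=1)=1; Z[13]=1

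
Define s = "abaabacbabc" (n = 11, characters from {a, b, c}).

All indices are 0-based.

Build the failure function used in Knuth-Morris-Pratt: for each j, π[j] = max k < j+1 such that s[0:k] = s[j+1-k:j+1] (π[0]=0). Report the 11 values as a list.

π[0] = 0
j=1 s[j]='b': π[1]=0 (border '')
j=2 s[j]='a': π[2]=1 (border 'a')
j=3 s[j]='a': k: 1→0; π[3]=1 (border 'a')
j=4 s[j]='b': π[4]=2 (border 'ab')
j=5 s[j]='a': π[5]=3 (border 'aba')
j=6 s[j]='c': k: 3→1→0; π[6]=0 (border '')
j=7 s[j]='b': π[7]=0 (border '')
j=8 s[j]='a': π[8]=1 (border 'a')
j=9 s[j]='b': π[9]=2 (border 'ab')
j=10 s[j]='c': k: 2→0; π[10]=0 (border '')

[0, 0, 1, 1, 2, 3, 0, 0, 1, 2, 0]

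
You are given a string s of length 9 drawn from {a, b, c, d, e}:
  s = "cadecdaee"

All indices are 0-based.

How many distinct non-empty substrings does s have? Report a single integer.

rank | idx | suffix
   0 |   1 | adecdaee
   1 |   6 | aee
   2 |   0 | cadecdaee
   3 |   4 | cdaee
   4 |   5 | daee
   5 |   2 | decdaee
   6 |   8 | e
   7 |   3 | ecdaee
   8 |   7 | ee

SA = [1, 6, 0, 4, 5, 2, 8, 3, 7]
rank  pair      lcp
   1  s[1:],s[6:]  1  'a'
   2  s[6:],s[0:]  0  ''
   3  s[0:],s[4:]  1  'c'
   4  s[4:],s[5:]  0  ''
   5  s[5:],s[2:]  1  'd'
   6  s[2:],s[8:]  0  ''
   7  s[8:],s[3:]  1  'e'
   8  s[3:],s[7:]  1  'e'

n(n+1)/2 = 9·10/2 = 45
Σ LCP = 0 + 1 + 0 + 1 + 0 + 1 + 0 + 1 + 1 = 5
distinct = 45 − 5 = 40

40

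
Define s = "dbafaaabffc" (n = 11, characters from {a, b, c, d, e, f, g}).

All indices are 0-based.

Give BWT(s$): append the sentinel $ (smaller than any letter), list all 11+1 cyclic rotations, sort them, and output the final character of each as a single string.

rank  rotation      last
    0  $dbafaaabffc  c
    1  aaabffc$dbaf  f
    2  aabffc$dbafa  a
    3  abffc$dbafaa  a
    4  afaaabffc$db  b
    5  bafaaabffc$d  d
    6  bffc$dbafaaa  a
    7  c$dbafaaabff  f
    8  dbafaaabffc$  $
    9  faaabffc$dba  a
   10  fc$dbafaaabf  f
   11  ffc$dbafaaab  b

cfaabdaf$afb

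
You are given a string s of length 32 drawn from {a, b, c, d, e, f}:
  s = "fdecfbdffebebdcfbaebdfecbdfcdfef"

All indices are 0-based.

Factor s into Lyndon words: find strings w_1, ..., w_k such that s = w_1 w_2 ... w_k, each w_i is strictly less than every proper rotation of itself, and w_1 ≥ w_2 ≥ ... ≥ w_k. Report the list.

emit factor 1: 'f' (i=0, period=1)
emit factor 2: 'de' (i=1, period=2)
emit factor 3: 'cf' (i=3, period=2)
emit factor 4: 'bdffebe' (i=5, period=7)
emit factor 5: 'bdcf' (i=12, period=4)
emit factor 6: 'b' (i=16, period=1)
emit factor 7: 'aebdfecbdfcdfef' (i=17, period=15)

["f", "de", "cf", "bdffebe", "bdcf", "b", "aebdfecbdfcdfef"]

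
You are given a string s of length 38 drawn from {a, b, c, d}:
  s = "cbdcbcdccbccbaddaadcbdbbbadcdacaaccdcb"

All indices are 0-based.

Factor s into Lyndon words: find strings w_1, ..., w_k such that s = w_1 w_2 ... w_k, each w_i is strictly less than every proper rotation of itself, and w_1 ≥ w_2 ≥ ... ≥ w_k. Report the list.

emit factor 1: 'c' (i=0, period=1)
emit factor 2: 'bdc' (i=1, period=3)
emit factor 3: 'bcdcc' (i=4, period=5)
emit factor 4: 'bcc' (i=9, period=3)
emit factor 5: 'b' (i=12, period=1)
emit factor 6: 'add' (i=13, period=3)
emit factor 7: 'aadcbdbbbadcdac' (i=16, period=15)
emit factor 8: 'aaccdcb' (i=31, period=7)

["c", "bdc", "bcdcc", "bcc", "b", "add", "aadcbdbbbadcdac", "aaccdcb"]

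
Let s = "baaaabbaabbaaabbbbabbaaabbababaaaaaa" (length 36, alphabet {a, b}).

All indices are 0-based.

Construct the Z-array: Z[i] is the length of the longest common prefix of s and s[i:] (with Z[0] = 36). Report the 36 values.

[36, 0, 0, 0, 0, 1, 3, 0, 0, 1, 4, 0, 0, 0, 1, 1, 1, 2, 0, 1, 4, 0, 0, 0, 1, 2, 0, 2, 0, 5, 0, 0, 0, 0, 0, 0]

Z[0]=36
i=1: outside box; Z[1]=0
i=2: outside box; Z[2]=0
i=3: outside box; Z[3]=0
i=4: outside box; Z[4]=0
i=5: outside box; Z[5]=1 scan→box=[5,6)
i=6: outside box; Z[6]=3 scan→box=[6,9)
i=7: min(r-i=2, Z[1]=0)=0; Z[7]=0
i=8: min(r-i=1, Z[2]=0)=0; Z[8]=0
i=9: outside box; Z[9]=1 scan→box=[9,10)
i=10: outside box; Z[10]=4 scan→box=[10,14)
i=11: min(r-i=3, Z[1]=0)=0; Z[11]=0
i=12: min(r-i=2, Z[2]=0)=0; Z[12]=0
i=13: min(r-i=1, Z[3]=0)=0; Z[13]=0
i=14: outside box; Z[14]=1 scan→box=[14,15)
i=15: outside box; Z[15]=1 scan→box=[15,16)
i=16: outside box; Z[16]=1 scan→box=[16,17)
i=17: outside box; Z[17]=2 scan→box=[17,19)
i=18: min(r-i=1, Z[1]=0)=0; Z[18]=0
i=19: outside box; Z[19]=1 scan→box=[19,20)
i=20: outside box; Z[20]=4 scan→box=[20,24)
i=21: min(r-i=3, Z[1]=0)=0; Z[21]=0
i=22: min(r-i=2, Z[2]=0)=0; Z[22]=0
i=23: min(r-i=1, Z[3]=0)=0; Z[23]=0
i=24: outside box; Z[24]=1 scan→box=[24,25)
i=25: outside box; Z[25]=2 scan→box=[25,27)
i=26: min(r-i=1, Z[1]=0)=0; Z[26]=0
i=27: outside box; Z[27]=2 scan→box=[27,29)
i=28: min(r-i=1, Z[1]=0)=0; Z[28]=0
i=29: outside box; Z[29]=5 scan→box=[29,34)
i=30: min(r-i=4, Z[1]=0)=0; Z[30]=0
i=31: min(r-i=3, Z[2]=0)=0; Z[31]=0
i=32: min(r-i=2, Z[3]=0)=0; Z[32]=0
i=33: min(r-i=1, Z[4]=0)=0; Z[33]=0
i=34: outside box; Z[34]=0
i=35: outside box; Z[35]=0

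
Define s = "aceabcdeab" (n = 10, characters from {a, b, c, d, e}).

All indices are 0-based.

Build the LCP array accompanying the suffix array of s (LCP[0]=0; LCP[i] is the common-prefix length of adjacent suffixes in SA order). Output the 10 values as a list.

sorted suffixes:
  #0 SA[0]=8  'ab'
  #1 SA[1]=3  'abcdeab'
  #2 SA[2]=0  'aceabcdeab'
  #3 SA[3]=9  'b'
  #4 SA[4]=4  'bcdeab'
  #5 SA[5]=5  'cdeab'
  #6 SA[6]=1  'ceabcdeab'
  #7 SA[7]=6  'deab'
  #8 SA[8]=7  'eab'
  #9 SA[9]=2  'eabcdeab'

SA = [8, 3, 0, 9, 4, 5, 1, 6, 7, 2]
rank  pair      lcp
   1  s[8:],s[3:]  2  'ab'
   2  s[3:],s[0:]  1  'a'
   3  s[0:],s[9:]  0  ''
   4  s[9:],s[4:]  1  'b'
   5  s[4:],s[5:]  0  ''
   6  s[5:],s[1:]  1  'c'
   7  s[1:],s[6:]  0  ''
   8  s[6:],s[7:]  0  ''
   9  s[7:],s[2:]  3  'eab'

[0, 2, 1, 0, 1, 0, 1, 0, 0, 3]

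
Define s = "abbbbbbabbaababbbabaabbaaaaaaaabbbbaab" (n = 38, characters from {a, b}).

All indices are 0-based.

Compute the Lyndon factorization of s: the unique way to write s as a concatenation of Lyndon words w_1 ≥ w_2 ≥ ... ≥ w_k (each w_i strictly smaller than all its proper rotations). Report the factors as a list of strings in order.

emit factor 1: 'abbbbbb' (i=0, period=7)
emit factor 2: 'abb' (i=7, period=3)
emit factor 3: 'aababbbabaabb' (i=10, period=13)
emit factor 4: 'aaaaaaaabbbbaab' (i=23, period=15)

["abbbbbb", "abb", "aababbbabaabb", "aaaaaaaabbbbaab"]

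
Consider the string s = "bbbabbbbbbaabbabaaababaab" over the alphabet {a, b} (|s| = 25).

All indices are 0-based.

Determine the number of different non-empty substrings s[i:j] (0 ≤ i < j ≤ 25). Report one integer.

258

rank→(start, suffix):
  0 → (16, 'aaababaab')
  1 → (22, 'aab')
  2 → (17, 'aababaab')
  3 → (10, 'aabbabaaababaab')
  4 → (23, 'ab')
  5 → (14, 'abaaababaab')
  6 → (20, 'abaab')
  7 → (18, 'ababaab')
  8 → (11, 'abbabaaababaab')
  9 → (3, 'abbbbbbaabbabaaababaab')
  10 → (24, 'b')
  11 → (15, 'baaababaab')
  12 → (21, 'baab')
  13 → (9, 'baabbabaaababaab')
  14 → (13, 'babaaababaab')
  15 → (19, 'babaab')
  16 → (2, 'babbbbbbaabbabaaababaab')
  17 → (8, 'bbaabbabaaababaab')
  18 → (12, 'bbabaaababaab')
  19 → (1, 'bbabbbbbbaabbabaaababaab')
  20 → (7, 'bbbaabbabaaababaab')
  21 → (0, 'bbbabbbbbbaabbabaaababaab')
  22 → (6, 'bbbbaabbabaaababaab')
  23 → (5, 'bbbbbaabbabaaababaab')
  24 → (4, 'bbbbbbaabbabaaababaab')

SA = [16, 22, 17, 10, 23, 14, 20, 18, 11, 3, 24, 15, 21, 9, 13, 19, 2, 8, 12, 1, 7, 0, 6, 5, 4]
[i] adj suffixes → lcp
  [1] 16/22 → 2 ('aa')
  [2] 22/17 → 3 ('aab')
  [3] 17/10 → 3 ('aab')
  [4] 10/23 → 1 ('a')
  [5] 23/14 → 2 ('ab')
  [6] 14/20 → 4 ('abaa')
  [7] 20/18 → 3 ('aba')
  [8] 18/11 → 2 ('ab')
  [9] 11/3 → 3 ('abb')
  [10] 3/24 → 0 ('')
  [11] 24/15 → 1 ('b')
  [12] 15/21 → 3 ('baa')
  [13] 21/9 → 4 ('baab')
  [14] 9/13 → 2 ('ba')
  [15] 13/19 → 5 ('babaa')
  [16] 19/2 → 3 ('bab')
  [17] 2/8 → 1 ('b')
  [18] 8/12 → 3 ('bba')
  [19] 12/1 → 4 ('bbab')
  [20] 1/7 → 2 ('bb')
  [21] 7/0 → 4 ('bbba')
  [22] 0/6 → 3 ('bbb')
  [23] 6/5 → 4 ('bbbb')
  [24] 5/4 → 5 ('bbbbb')

n(n+1)/2 = 25·26/2 = 325
Σ LCP = 0 + 2 + 3 + 3 + 1 + 2 + 4 + 3 + 2 + 3 + 0 + 1 + 3 + 4 + 2 + 5 + 3 + 1 + 3 + 4 + 2 + 4 + 3 + 4 + 5 = 67
distinct = 325 − 67 = 258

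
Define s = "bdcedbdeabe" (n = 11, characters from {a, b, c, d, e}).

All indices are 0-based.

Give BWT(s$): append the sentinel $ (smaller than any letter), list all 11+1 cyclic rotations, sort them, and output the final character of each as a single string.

ee$dadebbbdc

rank  rotation      last
    0  $bdcedbdeabe  e
    1  abe$bdcedbde  e
    2  bdcedbdeabe$  $
    3  bdeabe$bdced  d
    4  be$bdcedbdea  a
    5  cedbdeabe$bd  d
    6  dbdeabe$bdce  e
    7  dcedbdeabe$b  b
    8  deabe$bdcedb  b
    9  e$bdcedbdeab  b
   10  eabe$bdcedbd  d
   11  edbdeabe$bdc  c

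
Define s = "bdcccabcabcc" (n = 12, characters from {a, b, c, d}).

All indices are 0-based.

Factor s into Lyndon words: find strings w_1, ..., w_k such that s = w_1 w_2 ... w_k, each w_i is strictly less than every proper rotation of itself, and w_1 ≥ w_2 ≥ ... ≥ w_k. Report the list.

emit factor 1: 'bdccc' (i=0, period=5)
emit factor 2: 'abcabcc' (i=5, period=7)

["bdccc", "abcabcc"]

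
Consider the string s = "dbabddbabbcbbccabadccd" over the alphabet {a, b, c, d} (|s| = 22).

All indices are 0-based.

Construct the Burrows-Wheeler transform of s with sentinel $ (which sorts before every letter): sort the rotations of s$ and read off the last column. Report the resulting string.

rank  rotation                 last
    0  $dbabddbabbcbbccabadccd  d
    1  abadccd$dbabddbabbcbbcc  c
    2  abbcbbccabadccd$dbabddb  b
    3  abddbabbcbbccabadccd$db  b
    4  adccd$dbabddbabbcbbccab  b
    5  babbcbbccabadccd$dbabdd  d
    6  babddbabbcbbccabadccd$d  d
    7  badccd$dbabddbabbcbbcca  a
    8  bbcbbccabadccd$dbabddba  a
    9  bbccabadccd$dbabddbabbc  c
   10  bcbbccabadccd$dbabddbab  b
   11  bccabadccd$dbabddbabbcb  b
   12  bddbabbcbbccabadccd$dba  a
   13  cabadccd$dbabddbabbcbbc  c
   14  cbbccabadccd$dbabddbabb  b
   15  ccabadccd$dbabddbabbcbb  b
   16  ccd$dbabddbabbcbbccabad  d
   17  cd$dbabddbabbcbbccabadc  c
   18  d$dbabddbabbcbbccabadcc  c
   19  dbabbcbbccabadccd$dbabd  d
   20  dbabddbabbcbbccabadccd$  $
   21  dccd$dbabddbabbcbbccaba  a
   22  ddbabbcbbccabadccd$dbab  b

dcbbbddaacbbacbbdccd$ab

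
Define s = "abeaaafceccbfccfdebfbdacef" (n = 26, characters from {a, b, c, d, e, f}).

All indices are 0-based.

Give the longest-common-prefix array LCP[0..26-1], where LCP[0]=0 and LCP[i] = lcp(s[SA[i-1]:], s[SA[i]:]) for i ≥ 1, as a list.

[0, 2, 1, 1, 1, 0, 1, 1, 2, 0, 1, 2, 1, 2, 1, 0, 1, 0, 1, 1, 1, 0, 1, 1, 2, 1]

sorted suffixes:
  #0 SA[0]=3  'aaafceccbfccfdebfbdacef'
  #1 SA[1]=4  'aafceccbfccfdebfbdacef'
  #2 SA[2]=0  'abeaaafceccbfccfdebfbdacef'
  #3 SA[3]=22  'acef'
  #4 SA[4]=5  'afceccbfccfdebfbdacef'
  #5 SA[5]=20  'bdacef'
  #6 SA[6]=1  'beaaafceccbfccfdebfbdacef'
  #7 SA[7]=18  'bfbdacef'
  #8 SA[8]=11  'bfccfdebfbdacef'
  #9 SA[9]=10  'cbfccfdebfbdacef'
  #10 SA[10]=9  'ccbfccfdebfbdacef'
  #11 SA[11]=13  'ccfdebfbdacef'
  #12 SA[12]=7  'ceccbfccfdebfbdacef'
  #13 SA[13]=23  'cef'
  #14 SA[14]=14  'cfdebfbdacef'
  #15 SA[15]=21  'dacef'
  #16 SA[16]=16  'debfbdacef'
  #17 SA[17]=2  'eaaafceccbfccfdebfbdacef'
  #18 SA[18]=17  'ebfbdacef'
  #19 SA[19]=8  'eccbfccfdebfbdacef'
  #20 SA[20]=24  'ef'
  #21 SA[21]=25  'f'
  #22 SA[22]=19  'fbdacef'
  #23 SA[23]=12  'fccfdebfbdacef'
  #24 SA[24]=6  'fceccbfccfdebfbdacef'
  #25 SA[25]=15  'fdebfbdacef'

SA = [3, 4, 0, 22, 5, 20, 1, 18, 11, 10, 9, 13, 7, 23, 14, 21, 16, 2, 17, 8, 24, 25, 19, 12, 6, 15]
[i] adj suffixes → lcp
  [1] 3/4 → 2 ('aa')
  [2] 4/0 → 1 ('a')
  [3] 0/22 → 1 ('a')
  [4] 22/5 → 1 ('a')
  [5] 5/20 → 0 ('')
  [6] 20/1 → 1 ('b')
  [7] 1/18 → 1 ('b')
  [8] 18/11 → 2 ('bf')
  [9] 11/10 → 0 ('')
  [10] 10/9 → 1 ('c')
  [11] 9/13 → 2 ('cc')
  [12] 13/7 → 1 ('c')
  [13] 7/23 → 2 ('ce')
  [14] 23/14 → 1 ('c')
  [15] 14/21 → 0 ('')
  [16] 21/16 → 1 ('d')
  [17] 16/2 → 0 ('')
  [18] 2/17 → 1 ('e')
  [19] 17/8 → 1 ('e')
  [20] 8/24 → 1 ('e')
  [21] 24/25 → 0 ('')
  [22] 25/19 → 1 ('f')
  [23] 19/12 → 1 ('f')
  [24] 12/6 → 2 ('fc')
  [25] 6/15 → 1 ('f')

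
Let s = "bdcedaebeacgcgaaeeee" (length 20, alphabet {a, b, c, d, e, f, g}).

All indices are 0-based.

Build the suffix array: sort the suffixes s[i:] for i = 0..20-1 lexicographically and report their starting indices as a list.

rank | idx | suffix
   0 |  14 | aaeeee
   1 |   9 | acgcgaaeeee
   2 |   5 | aebeacgcgaaeeee
   3 |  15 | aeeee
   4 |   0 | bdcedaebeacgcgaaeeee
   5 |   7 | beacgcgaaeeee
   6 |   2 | cedaebeacgcgaaeeee
   7 |  12 | cgaaeeee
   8 |  10 | cgcgaaeeee
   9 |   4 | daebeacgcgaaeeee
  10 |   1 | dcedaebeacgcgaaeeee
  11 |  19 | e
  12 |   8 | eacgcgaaeeee
  13 |   6 | ebeacgcgaaeeee
  14 |   3 | edaebeacgcgaaeeee
  15 |  18 | ee
  16 |  17 | eee
  17 |  16 | eeee
  18 |  13 | gaaeeee
  19 |  11 | gcgaaeeee

[14, 9, 5, 15, 0, 7, 2, 12, 10, 4, 1, 19, 8, 6, 3, 18, 17, 16, 13, 11]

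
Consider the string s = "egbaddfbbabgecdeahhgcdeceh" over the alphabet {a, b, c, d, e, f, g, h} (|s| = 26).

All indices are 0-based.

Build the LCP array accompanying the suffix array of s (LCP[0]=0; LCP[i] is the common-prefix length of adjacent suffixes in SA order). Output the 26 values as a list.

[0, 1, 1, 0, 2, 1, 1, 0, 3, 1, 0, 1, 2, 1, 0, 1, 2, 1, 1, 0, 0, 1, 1, 0, 1, 1]

rank | idx | suffix
   0 |   9 | abgecdeahhgcdeceh
   1 |   3 | addfbbabgecdeahhgcdeceh
   2 |  16 | ahhgcdeceh
   3 |   8 | babgecdeahhgcdeceh
   4 |   2 | baddfbbabgecdeahhgcdeceh
   5 |   7 | bbabgecdeahhgcdeceh
   6 |  10 | bgecdeahhgcdeceh
   7 |  13 | cdeahhgcdeceh
   8 |  20 | cdeceh
   9 |  23 | ceh
  10 |   4 | ddfbbabgecdeahhgcdeceh
  11 |  14 | deahhgcdeceh
  12 |  21 | deceh
  13 |   5 | dfbbabgecdeahhgcdeceh
  14 |  15 | eahhgcdeceh
  15 |  12 | ecdeahhgcdeceh
  16 |  22 | eceh
  17 |   0 | egbaddfbbabgecdeahhgcdeceh
  18 |  24 | eh
  19 |   6 | fbbabgecdeahhgcdeceh
  20 |   1 | gbaddfbbabgecdeahhgcdeceh
  21 |  19 | gcdeceh
  22 |  11 | gecdeahhgcdeceh
  23 |  25 | h
  24 |  18 | hgcdeceh
  25 |  17 | hhgcdeceh

SA = [9, 3, 16, 8, 2, 7, 10, 13, 20, 23, 4, 14, 21, 5, 15, 12, 22, 0, 24, 6, 1, 19, 11, 25, 18, 17]
i: (SA[i-1],SA[i]) lcp shared
  1: (9,3) 1 'a'
  2: (3,16) 1 'a'
  3: (16,8) 0 ''
  4: (8,2) 2 'ba'
  5: (2,7) 1 'b'
  6: (7,10) 1 'b'
  7: (10,13) 0 ''
  8: (13,20) 3 'cde'
  9: (20,23) 1 'c'
  10: (23,4) 0 ''
  11: (4,14) 1 'd'
  12: (14,21) 2 'de'
  13: (21,5) 1 'd'
  14: (5,15) 0 ''
  15: (15,12) 1 'e'
  16: (12,22) 2 'ec'
  17: (22,0) 1 'e'
  18: (0,24) 1 'e'
  19: (24,6) 0 ''
  20: (6,1) 0 ''
  21: (1,19) 1 'g'
  22: (19,11) 1 'g'
  23: (11,25) 0 ''
  24: (25,18) 1 'h'
  25: (18,17) 1 'h'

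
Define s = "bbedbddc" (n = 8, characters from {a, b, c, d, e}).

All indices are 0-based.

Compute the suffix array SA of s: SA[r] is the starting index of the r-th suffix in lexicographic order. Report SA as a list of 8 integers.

[0, 4, 1, 7, 3, 6, 5, 2]

rank→(start, suffix):
  0 → (0, 'bbedbddc')
  1 → (4, 'bddc')
  2 → (1, 'bedbddc')
  3 → (7, 'c')
  4 → (3, 'dbddc')
  5 → (6, 'dc')
  6 → (5, 'ddc')
  7 → (2, 'edbddc')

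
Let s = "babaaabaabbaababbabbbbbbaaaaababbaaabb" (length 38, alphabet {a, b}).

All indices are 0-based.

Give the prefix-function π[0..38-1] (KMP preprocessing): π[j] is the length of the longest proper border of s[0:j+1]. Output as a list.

[0, 0, 1, 2, 0, 0, 1, 2, 0, 1, 1, 2, 0, 1, 2, 3, 1, 2, 3, 1, 1, 1, 1, 1, 2, 0, 0, 0, 0, 1, 2, 3, 1, 2, 0, 0, 1, 1]

π[0] = 0
j=1 s[j]='a': π[1]=0 (border '')
j=2 s[j]='b': π[2]=1 (border 'b')
j=3 s[j]='a': π[3]=2 (border 'ba')
j=4 s[j]='a': k: 2→0; π[4]=0 (border '')
j=5 s[j]='a': π[5]=0 (border '')
j=6 s[j]='b': π[6]=1 (border 'b')
j=7 s[j]='a': π[7]=2 (border 'ba')
j=8 s[j]='a': k: 2→0; π[8]=0 (border '')
j=9 s[j]='b': π[9]=1 (border 'b')
j=10 s[j]='b': k: 1→0; π[10]=1 (border 'b')
j=11 s[j]='a': π[11]=2 (border 'ba')
j=12 s[j]='a': k: 2→0; π[12]=0 (border '')
j=13 s[j]='b': π[13]=1 (border 'b')
j=14 s[j]='a': π[14]=2 (border 'ba')
j=15 s[j]='b': π[15]=3 (border 'bab')
j=16 s[j]='b': k: 3→1→0; π[16]=1 (border 'b')
j=17 s[j]='a': π[17]=2 (border 'ba')
j=18 s[j]='b': π[18]=3 (border 'bab')
j=19 s[j]='b': k: 3→1→0; π[19]=1 (border 'b')
j=20 s[j]='b': k: 1→0; π[20]=1 (border 'b')
j=21 s[j]='b': k: 1→0; π[21]=1 (border 'b')
j=22 s[j]='b': k: 1→0; π[22]=1 (border 'b')
j=23 s[j]='b': k: 1→0; π[23]=1 (border 'b')
j=24 s[j]='a': π[24]=2 (border 'ba')
j=25 s[j]='a': k: 2→0; π[25]=0 (border '')
j=26 s[j]='a': π[26]=0 (border '')
j=27 s[j]='a': π[27]=0 (border '')
j=28 s[j]='a': π[28]=0 (border '')
j=29 s[j]='b': π[29]=1 (border 'b')
j=30 s[j]='a': π[30]=2 (border 'ba')
j=31 s[j]='b': π[31]=3 (border 'bab')
j=32 s[j]='b': k: 3→1→0; π[32]=1 (border 'b')
j=33 s[j]='a': π[33]=2 (border 'ba')
j=34 s[j]='a': k: 2→0; π[34]=0 (border '')
j=35 s[j]='a': π[35]=0 (border '')
j=36 s[j]='b': π[36]=1 (border 'b')
j=37 s[j]='b': k: 1→0; π[37]=1 (border 'b')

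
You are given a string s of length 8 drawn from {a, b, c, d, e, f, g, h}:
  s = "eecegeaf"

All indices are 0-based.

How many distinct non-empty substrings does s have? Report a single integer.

rank | idx | suffix
   0 |   6 | af
   1 |   2 | cegeaf
   2 |   5 | eaf
   3 |   1 | ecegeaf
   4 |   0 | eecegeaf
   5 |   3 | egeaf
   6 |   7 | f
   7 |   4 | geaf

SA = [6, 2, 5, 1, 0, 3, 7, 4]
i: (SA[i-1],SA[i]) lcp shared
  1: (6,2) 0 ''
  2: (2,5) 0 ''
  3: (5,1) 1 'e'
  4: (1,0) 1 'e'
  5: (0,3) 1 'e'
  6: (3,7) 0 ''
  7: (7,4) 0 ''

n(n+1)/2 = 8·9/2 = 36
Σ LCP = 0 + 0 + 0 + 1 + 1 + 1 + 0 + 0 = 3
distinct = 36 − 3 = 33

33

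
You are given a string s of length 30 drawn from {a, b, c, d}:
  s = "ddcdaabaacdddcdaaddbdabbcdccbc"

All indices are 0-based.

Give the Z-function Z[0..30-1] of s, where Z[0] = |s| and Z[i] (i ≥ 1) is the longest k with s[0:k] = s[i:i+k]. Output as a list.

Z[0]=30
i=1: fresh scan; Z[1]=1 scan→box=[1,2)
i=2: fresh scan; Z[2]=0
i=3: fresh scan; Z[3]=1 scan→box=[3,4)
i=4: fresh scan; Z[4]=0
i=5: fresh scan; Z[5]=0
i=6: fresh scan; Z[6]=0
i=7: fresh scan; Z[7]=0
i=8: fresh scan; Z[8]=0
i=9: fresh scan; Z[9]=0
i=10: fresh scan; Z[10]=2 scan→box=[10,12)
i=11: min(r-i=1, Z[1]=1)=1; Z[11]=6 scan→box=[11,17)
i=12: min(r-i=5, Z[1]=1)=1; Z[12]=1
i=13: min(r-i=4, Z[2]=0)=0; Z[13]=0
i=14: min(r-i=3, Z[3]=1)=1; Z[14]=1
i=15: min(r-i=2, Z[4]=0)=0; Z[15]=0
i=16: min(r-i=1, Z[5]=0)=0; Z[16]=0
i=17: fresh scan; Z[17]=2 scan→box=[17,19)
i=18: min(r-i=1, Z[1]=1)=1; Z[18]=1
i=19: fresh scan; Z[19]=0
i=20: fresh scan; Z[20]=1 scan→box=[20,21)
i=21: fresh scan; Z[21]=0
i=22: fresh scan; Z[22]=0
i=23: fresh scan; Z[23]=0
i=24: fresh scan; Z[24]=0
i=25: fresh scan; Z[25]=1 scan→box=[25,26)
i=26: fresh scan; Z[26]=0
i=27: fresh scan; Z[27]=0
i=28: fresh scan; Z[28]=0
i=29: fresh scan; Z[29]=0

[30, 1, 0, 1, 0, 0, 0, 0, 0, 0, 2, 6, 1, 0, 1, 0, 0, 2, 1, 0, 1, 0, 0, 0, 0, 1, 0, 0, 0, 0]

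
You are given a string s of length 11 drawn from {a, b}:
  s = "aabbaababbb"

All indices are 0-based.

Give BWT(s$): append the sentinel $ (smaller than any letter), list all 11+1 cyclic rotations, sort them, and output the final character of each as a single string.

bb$aabbbabaa

rank  rotation      last
    0  $aabbaababbb  b
    1  aababbb$aabb  b
    2  aabbaababbb$  $
    3  ababbb$aabba  a
    4  abbaababbb$a  a
    5  abbb$aabbaab  b
    6  b$aabbaababb  b
    7  baababbb$aab  b
    8  babbb$aabbaa  a
    9  bb$aabbaabab  b
   10  bbaababbb$aa  a
   11  bbb$aabbaaba  a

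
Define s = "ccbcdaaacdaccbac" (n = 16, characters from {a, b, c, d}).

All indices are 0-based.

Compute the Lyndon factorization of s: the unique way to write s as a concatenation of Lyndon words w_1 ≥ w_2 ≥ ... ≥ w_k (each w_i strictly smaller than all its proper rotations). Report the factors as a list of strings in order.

emit factor 1: 'c' (i=0, period=1)
emit factor 2: 'c' (i=1, period=1)
emit factor 3: 'bcd' (i=2, period=3)
emit factor 4: 'aaacdaccbac' (i=5, period=11)

["c", "c", "bcd", "aaacdaccbac"]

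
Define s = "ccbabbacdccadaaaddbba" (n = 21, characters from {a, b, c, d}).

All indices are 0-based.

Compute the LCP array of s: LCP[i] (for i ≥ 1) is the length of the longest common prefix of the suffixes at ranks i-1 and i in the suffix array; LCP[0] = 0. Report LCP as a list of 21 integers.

[0, 1, 2, 1, 1, 1, 2, 0, 2, 2, 1, 3, 0, 1, 1, 2, 1, 0, 1, 1, 1]

sorted suffixes:
  #0 SA[0]=20  'a'
  #1 SA[1]=13  'aaaddbba'
  #2 SA[2]=14  'aaddbba'
  #3 SA[3]=3  'abbacdccadaaaddbba'
  #4 SA[4]=6  'acdccadaaaddbba'
  #5 SA[5]=11  'adaaaddbba'
  #6 SA[6]=15  'addbba'
  #7 SA[7]=19  'ba'
  #8 SA[8]=2  'babbacdccadaaaddbba'
  #9 SA[9]=5  'bacdccadaaaddbba'
  #10 SA[10]=18  'bba'
  #11 SA[11]=4  'bbacdccadaaaddbba'
  #12 SA[12]=10  'cadaaaddbba'
  #13 SA[13]=1  'cbabbacdccadaaaddbba'
  #14 SA[14]=9  'ccadaaaddbba'
  #15 SA[15]=0  'ccbabbacdccadaaaddbba'
  #16 SA[16]=7  'cdccadaaaddbba'
  #17 SA[17]=12  'daaaddbba'
  #18 SA[18]=17  'dbba'
  #19 SA[19]=8  'dccadaaaddbba'
  #20 SA[20]=16  'ddbba'

SA = [20, 13, 14, 3, 6, 11, 15, 19, 2, 5, 18, 4, 10, 1, 9, 0, 7, 12, 17, 8, 16]
rank  pair      lcp
   1  s[20:],s[13:]  1  'a'
   2  s[13:],s[14:]  2  'aa'
   3  s[14:],s[3:]  1  'a'
   4  s[3:],s[6:]  1  'a'
   5  s[6:],s[11:]  1  'a'
   6  s[11:],s[15:]  2  'ad'
   7  s[15:],s[19:]  0  ''
   8  s[19:],s[2:]  2  'ba'
   9  s[2:],s[5:]  2  'ba'
  10  s[5:],s[18:]  1  'b'
  11  s[18:],s[4:]  3  'bba'
  12  s[4:],s[10:]  0  ''
  13  s[10:],s[1:]  1  'c'
  14  s[1:],s[9:]  1  'c'
  15  s[9:],s[0:]  2  'cc'
  16  s[0:],s[7:]  1  'c'
  17  s[7:],s[12:]  0  ''
  18  s[12:],s[17:]  1  'd'
  19  s[17:],s[8:]  1  'd'
  20  s[8:],s[16:]  1  'd'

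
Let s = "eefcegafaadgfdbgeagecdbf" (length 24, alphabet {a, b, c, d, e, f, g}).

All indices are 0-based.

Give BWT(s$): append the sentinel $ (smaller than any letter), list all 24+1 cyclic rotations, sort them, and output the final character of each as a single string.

rank  rotation                   last
    0  $eefcegafaadgfdbgeagecdbf  f
    1  aadgfdbgeagecdbf$eefcegaf  f
    2  adgfdbgeagecdbf$eefcegafa  a
    3  afaadgfdbgeagecdbf$eefceg  g
    4  agecdbf$eefcegafaadgfdbge  e
    5  bf$eefcegafaadgfdbgeagecd  d
    6  bgeagecdbf$eefcegafaadgfd  d
    7  cdbf$eefcegafaadgfdbgeage  e
    8  cegafaadgfdbgeagecdbf$eef  f
    9  dbf$eefcegafaadgfdbgeagec  c
   10  dbgeagecdbf$eefcegafaadgf  f
   11  dgfdbgeagecdbf$eefcegafaa  a
   12  eagecdbf$eefcegafaadgfdbg  g
   13  ecdbf$eefcegafaadgfdbgeag  g
   14  eefcegafaadgfdbgeagecdbf$  $
   15  efcegafaadgfdbgeagecdbf$e  e
   16  egafaadgfdbgeagecdbf$eefc  c
   17  f$eefcegafaadgfdbgeagecdb  b
   18  faadgfdbgeagecdbf$eefcega  a
   19  fcegafaadgfdbgeagecdbf$ee  e
   20  fdbgeagecdbf$eefcegafaadg  g
   21  gafaadgfdbgeagecdbf$eefce  e
   22  geagecdbf$eefcegafaadgfdb  b
   23  gecdbf$eefcegafaadgfdbgea  a
   24  gfdbgeagecdbf$eefcegafaad  d

ffageddefcfagg$ecbaegebad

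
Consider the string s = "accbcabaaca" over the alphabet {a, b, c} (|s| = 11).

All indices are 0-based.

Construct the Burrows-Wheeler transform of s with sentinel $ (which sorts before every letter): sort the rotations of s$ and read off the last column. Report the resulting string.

rank  rotation      last
    0  $accbcabaaca  a
    1  a$accbcabaac  c
    2  aaca$accbcab  b
    3  abaaca$accbc  c
    4  aca$accbcaba  a
    5  accbcabaaca$  $
    6  baaca$accbca  a
    7  bcabaaca$acc  c
    8  ca$accbcabaa  a
    9  cabaaca$accb  b
   10  cbcabaaca$ac  c
   11  ccbcabaaca$a  a

acbca$acabca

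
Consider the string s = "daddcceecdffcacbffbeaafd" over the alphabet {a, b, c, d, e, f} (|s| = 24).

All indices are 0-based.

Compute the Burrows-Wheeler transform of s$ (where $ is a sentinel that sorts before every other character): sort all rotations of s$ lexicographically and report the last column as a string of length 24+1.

rank  rotation                   last
    0  $daddcceecdffcacbffbeaafd  d
    1  aafd$daddcceecdffcacbffbe  e
    2  acbffbeaafd$daddcceecdffc  c
    3  addcceecdffcacbffbeaafd$d  d
    4  afd$daddcceecdffcacbffbea  a
    5  beaafd$daddcceecdffcacbff  f
    6  bffbeaafd$daddcceecdffcac  c
    7  cacbffbeaafd$daddcceecdff  f
    8  cbffbeaafd$daddcceecdffca  a
    9  cceecdffcacbffbeaafd$dadd  d
   10  cdffcacbffbeaafd$daddccee  e
   11  ceecdffcacbffbeaafd$daddc  c
   12  d$daddcceecdffcacbffbeaaf  f
   13  daddcceecdffcacbffbeaafd$  $
   14  dcceecdffcacbffbeaafd$dad  d
   15  ddcceecdffcacbffbeaafd$da  a
   16  dffcacbffbeaafd$daddcceec  c
   17  eaafd$daddcceecdffcacbffb  b
   18  ecdffcacbffbeaafd$daddcce  e
   19  eecdffcacbffbeaafd$daddcc  c
   20  fbeaafd$daddcceecdffcacbf  f
   21  fcacbffbeaafd$daddcceecdf  f
   22  fd$daddcceecdffcacbffbeaa  a
   23  ffbeaafd$daddcceecdffcacb  b
   24  ffcacbffbeaafd$daddcceecd  d

decdafcfadecf$dacbecffabd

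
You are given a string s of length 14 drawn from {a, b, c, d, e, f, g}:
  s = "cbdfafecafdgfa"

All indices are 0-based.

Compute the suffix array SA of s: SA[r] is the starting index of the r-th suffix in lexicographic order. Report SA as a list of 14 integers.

[13, 8, 4, 1, 7, 0, 2, 10, 6, 12, 3, 9, 5, 11]

sorted suffixes:
  #0 SA[0]=13  'a'
  #1 SA[1]=8  'afdgfa'
  #2 SA[2]=4  'afecafdgfa'
  #3 SA[3]=1  'bdfafecafdgfa'
  #4 SA[4]=7  'cafdgfa'
  #5 SA[5]=0  'cbdfafecafdgfa'
  #6 SA[6]=2  'dfafecafdgfa'
  #7 SA[7]=10  'dgfa'
  #8 SA[8]=6  'ecafdgfa'
  #9 SA[9]=12  'fa'
  #10 SA[10]=3  'fafecafdgfa'
  #11 SA[11]=9  'fdgfa'
  #12 SA[12]=5  'fecafdgfa'
  #13 SA[13]=11  'gfa'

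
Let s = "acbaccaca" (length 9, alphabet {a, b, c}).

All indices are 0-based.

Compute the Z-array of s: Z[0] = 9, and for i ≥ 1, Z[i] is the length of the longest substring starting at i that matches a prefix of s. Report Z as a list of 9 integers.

[9, 0, 0, 2, 0, 0, 2, 0, 1]

Z[0]=9
i=1: i≥r, start 0; Z[1]=0
i=2: i≥r, start 0; Z[2]=0
i=3: i≥r, start 0; Z[3]=2 grow→box=[3,5)
i=4: min(r-i=1, Z[1]=0)=0; Z[4]=0
i=5: i≥r, start 0; Z[5]=0
i=6: i≥r, start 0; Z[6]=2 grow→box=[6,8)
i=7: min(r-i=1, Z[1]=0)=0; Z[7]=0
i=8: i≥r, start 0; Z[8]=1 grow→box=[8,9)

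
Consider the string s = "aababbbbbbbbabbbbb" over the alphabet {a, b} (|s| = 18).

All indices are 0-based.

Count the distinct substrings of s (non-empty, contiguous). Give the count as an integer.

112

rank→(start, suffix):
  0 → (0, 'aababbbbbbbbabbbbb')
  1 → (1, 'ababbbbbbbbabbbbb')
  2 → (12, 'abbbbb')
  3 → (3, 'abbbbbbbbabbbbb')
  4 → (17, 'b')
  5 → (11, 'babbbbb')
  6 → (2, 'babbbbbbbbabbbbb')
  7 → (16, 'bb')
  8 → (10, 'bbabbbbb')
  9 → (15, 'bbb')
  10 → (9, 'bbbabbbbb')
  11 → (14, 'bbbb')
  12 → (8, 'bbbbabbbbb')
  13 → (13, 'bbbbb')
  14 → (7, 'bbbbbabbbbb')
  15 → (6, 'bbbbbbabbbbb')
  16 → (5, 'bbbbbbbabbbbb')
  17 → (4, 'bbbbbbbbabbbbb')

SA = [0, 1, 12, 3, 17, 11, 2, 16, 10, 15, 9, 14, 8, 13, 7, 6, 5, 4]
rank  pair      lcp
   1  s[0:],s[1:]  1  'a'
   2  s[1:],s[12:]  2  'ab'
   3  s[12:],s[3:]  6  'abbbbb'
   4  s[3:],s[17:]  0  ''
   5  s[17:],s[11:]  1  'b'
   6  s[11:],s[2:]  7  'babbbbb'
   7  s[2:],s[16:]  1  'b'
   8  s[16:],s[10:]  2  'bb'
   9  s[10:],s[15:]  2  'bb'
  10  s[15:],s[9:]  3  'bbb'
  11  s[9:],s[14:]  3  'bbb'
  12  s[14:],s[8:]  4  'bbbb'
  13  s[8:],s[13:]  4  'bbbb'
  14  s[13:],s[7:]  5  'bbbbb'
  15  s[7:],s[6:]  5  'bbbbb'
  16  s[6:],s[5:]  6  'bbbbbb'
  17  s[5:],s[4:]  7  'bbbbbbb'

n(n+1)/2 = 18·19/2 = 171
Σ LCP = 0 + 1 + 2 + 6 + 0 + 1 + 7 + 1 + 2 + 2 + 3 + 3 + 4 + 4 + 5 + 5 + 6 + 7 = 59
distinct = 171 − 59 = 112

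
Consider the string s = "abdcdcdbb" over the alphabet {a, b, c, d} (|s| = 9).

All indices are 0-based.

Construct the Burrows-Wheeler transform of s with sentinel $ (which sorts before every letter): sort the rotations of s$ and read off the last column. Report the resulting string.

rank  rotation    last
    0  $abdcdcdbb  b
    1  abdcdcdbb$  $
    2  b$abdcdcdb  b
    3  bb$abdcdcd  d
    4  bdcdcdbb$a  a
    5  cdbb$abdcd  d
    6  cdcdbb$abd  d
    7  dbb$abdcdc  c
    8  dcdbb$abdc  c
    9  dcdcdbb$ab  b

b$bdaddccb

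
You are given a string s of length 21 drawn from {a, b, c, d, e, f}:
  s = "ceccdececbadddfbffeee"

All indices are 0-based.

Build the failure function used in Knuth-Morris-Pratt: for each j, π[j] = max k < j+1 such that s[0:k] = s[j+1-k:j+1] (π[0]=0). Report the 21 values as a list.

π[0] = 0
j=1 s[j]='e': π[1]=0 (border '')
j=2 s[j]='c': π[2]=1 (border 'c')
j=3 s[j]='c': k: 1→0; π[3]=1 (border 'c')
j=4 s[j]='d': k: 1→0; π[4]=0 (border '')
j=5 s[j]='e': π[5]=0 (border '')
j=6 s[j]='c': π[6]=1 (border 'c')
j=7 s[j]='e': π[7]=2 (border 'ce')
j=8 s[j]='c': π[8]=3 (border 'cec')
j=9 s[j]='b': k: 3→1→0; π[9]=0 (border '')
j=10 s[j]='a': π[10]=0 (border '')
j=11 s[j]='d': π[11]=0 (border '')
j=12 s[j]='d': π[12]=0 (border '')
j=13 s[j]='d': π[13]=0 (border '')
j=14 s[j]='f': π[14]=0 (border '')
j=15 s[j]='b': π[15]=0 (border '')
j=16 s[j]='f': π[16]=0 (border '')
j=17 s[j]='f': π[17]=0 (border '')
j=18 s[j]='e': π[18]=0 (border '')
j=19 s[j]='e': π[19]=0 (border '')
j=20 s[j]='e': π[20]=0 (border '')

[0, 0, 1, 1, 0, 0, 1, 2, 3, 0, 0, 0, 0, 0, 0, 0, 0, 0, 0, 0, 0]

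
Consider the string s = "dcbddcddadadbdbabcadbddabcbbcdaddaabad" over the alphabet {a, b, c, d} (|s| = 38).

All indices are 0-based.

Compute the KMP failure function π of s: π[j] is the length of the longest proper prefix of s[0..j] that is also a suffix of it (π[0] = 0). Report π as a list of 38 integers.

[0, 0, 0, 1, 1, 2, 1, 1, 0, 1, 0, 1, 0, 1, 0, 0, 0, 0, 0, 1, 0, 1, 1, 0, 0, 0, 0, 0, 0, 1, 0, 1, 1, 0, 0, 0, 0, 1]

π[0] = 0
j=1 s[j]='c': π[1]=0 (border '')
j=2 s[j]='b': π[2]=0 (border '')
j=3 s[j]='d': π[3]=1 (border 'd')
j=4 s[j]='d': k: 1→0; π[4]=1 (border 'd')
j=5 s[j]='c': π[5]=2 (border 'dc')
j=6 s[j]='d': k: 2→0; π[6]=1 (border 'd')
j=7 s[j]='d': k: 1→0; π[7]=1 (border 'd')
j=8 s[j]='a': k: 1→0; π[8]=0 (border '')
j=9 s[j]='d': π[9]=1 (border 'd')
j=10 s[j]='a': k: 1→0; π[10]=0 (border '')
j=11 s[j]='d': π[11]=1 (border 'd')
j=12 s[j]='b': k: 1→0; π[12]=0 (border '')
j=13 s[j]='d': π[13]=1 (border 'd')
j=14 s[j]='b': k: 1→0; π[14]=0 (border '')
j=15 s[j]='a': π[15]=0 (border '')
j=16 s[j]='b': π[16]=0 (border '')
j=17 s[j]='c': π[17]=0 (border '')
j=18 s[j]='a': π[18]=0 (border '')
j=19 s[j]='d': π[19]=1 (border 'd')
j=20 s[j]='b': k: 1→0; π[20]=0 (border '')
j=21 s[j]='d': π[21]=1 (border 'd')
j=22 s[j]='d': k: 1→0; π[22]=1 (border 'd')
j=23 s[j]='a': k: 1→0; π[23]=0 (border '')
j=24 s[j]='b': π[24]=0 (border '')
j=25 s[j]='c': π[25]=0 (border '')
j=26 s[j]='b': π[26]=0 (border '')
j=27 s[j]='b': π[27]=0 (border '')
j=28 s[j]='c': π[28]=0 (border '')
j=29 s[j]='d': π[29]=1 (border 'd')
j=30 s[j]='a': k: 1→0; π[30]=0 (border '')
j=31 s[j]='d': π[31]=1 (border 'd')
j=32 s[j]='d': k: 1→0; π[32]=1 (border 'd')
j=33 s[j]='a': k: 1→0; π[33]=0 (border '')
j=34 s[j]='a': π[34]=0 (border '')
j=35 s[j]='b': π[35]=0 (border '')
j=36 s[j]='a': π[36]=0 (border '')
j=37 s[j]='d': π[37]=1 (border 'd')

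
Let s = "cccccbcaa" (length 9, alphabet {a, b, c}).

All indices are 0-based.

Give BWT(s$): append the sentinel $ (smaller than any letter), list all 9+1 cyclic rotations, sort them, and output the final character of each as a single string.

aaccbcccc$

rank  rotation    last
    0  $cccccbcaa  a
    1  a$cccccbca  a
    2  aa$cccccbc  c
    3  bcaa$ccccc  c
    4  caa$cccccb  b
    5  cbcaa$cccc  c
    6  ccbcaa$ccc  c
    7  cccbcaa$cc  c
    8  ccccbcaa$c  c
    9  cccccbcaa$  $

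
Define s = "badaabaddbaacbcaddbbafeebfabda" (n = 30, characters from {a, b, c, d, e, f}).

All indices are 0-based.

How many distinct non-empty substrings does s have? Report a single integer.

rank | idx | suffix
   0 |  29 | a
   1 |   3 | aabaddbaacbcaddbbafeebfabda
   2 |  10 | aacbcaddbbafeebfabda
   3 |   4 | abaddbaacbcaddbbafeebfabda
   4 |  26 | abda
   5 |  11 | acbcaddbbafeebfabda
   6 |   1 | adaabaddbaacbcaddbbafeebfabda
   7 |   6 | addbaacbcaddbbafeebfabda
   8 |  15 | addbbafeebfabda
   9 |  20 | afeebfabda
  10 |   9 | baacbcaddbbafeebfabda
  11 |   0 | badaabaddbaacbcaddbbafeebfabda
  12 |   5 | baddbaacbcaddbbafeebfabda
  13 |  19 | bafeebfabda
  14 |  18 | bbafeebfabda
  15 |  13 | bcaddbbafeebfabda
  16 |  27 | bda
  17 |  24 | bfabda
  18 |  14 | caddbbafeebfabda
  19 |  12 | cbcaddbbafeebfabda
  20 |  28 | da
  21 |   2 | daabaddbaacbcaddbbafeebfabda
  22 |   8 | dbaacbcaddbbafeebfabda
  23 |  17 | dbbafeebfabda
  24 |   7 | ddbaacbcaddbbafeebfabda
  25 |  16 | ddbbafeebfabda
  26 |  23 | ebfabda
  27 |  22 | eebfabda
  28 |  25 | fabda
  29 |  21 | feebfabda

SA = [29, 3, 10, 4, 26, 11, 1, 6, 15, 20, 9, 0, 5, 19, 18, 13, 27, 24, 14, 12, 28, 2, 8, 17, 7, 16, 23, 22, 25, 21]
[i] adj suffixes → lcp
  [1] 29/3 → 1 ('a')
  [2] 3/10 → 2 ('aa')
  [3] 10/4 → 1 ('a')
  [4] 4/26 → 2 ('ab')
  [5] 26/11 → 1 ('a')
  [6] 11/1 → 1 ('a')
  [7] 1/6 → 2 ('ad')
  [8] 6/15 → 4 ('addb')
  [9] 15/20 → 1 ('a')
  [10] 20/9 → 0 ('')
  [11] 9/0 → 2 ('ba')
  [12] 0/5 → 3 ('bad')
  [13] 5/19 → 2 ('ba')
  [14] 19/18 → 1 ('b')
  [15] 18/13 → 1 ('b')
  [16] 13/27 → 1 ('b')
  [17] 27/24 → 1 ('b')
  [18] 24/14 → 0 ('')
  [19] 14/12 → 1 ('c')
  [20] 12/28 → 0 ('')
  [21] 28/2 → 2 ('da')
  [22] 2/8 → 1 ('d')
  [23] 8/17 → 2 ('db')
  [24] 17/7 → 1 ('d')
  [25] 7/16 → 3 ('ddb')
  [26] 16/23 → 0 ('')
  [27] 23/22 → 1 ('e')
  [28] 22/25 → 0 ('')
  [29] 25/21 → 1 ('f')

n(n+1)/2 = 30·31/2 = 465
Σ LCP = 0 + 1 + 2 + 1 + 2 + 1 + 1 + 2 + 4 + 1 + 0 + 2 + 3 + 2 + 1 + 1 + 1 + 1 + 0 + 1 + 0 + 2 + 1 + 2 + 1 + 3 + 0 + 1 + 0 + 1 = 38
distinct = 465 − 38 = 427

427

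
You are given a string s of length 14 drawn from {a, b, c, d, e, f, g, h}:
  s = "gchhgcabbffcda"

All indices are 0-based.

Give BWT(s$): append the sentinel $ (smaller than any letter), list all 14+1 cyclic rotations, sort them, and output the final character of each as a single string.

rank  rotation         last
    0  $gchhgcabbffcda  a
    1  a$gchhgcabbffcd  d
    2  abbffcda$gchhgc  c
    3  bbffcda$gchhgca  a
    4  bffcda$gchhgcab  b
    5  cabbffcda$gchhg  g
    6  cda$gchhgcabbff  f
    7  chhgcabbffcda$g  g
    8  da$gchhgcabbffc  c
    9  fcda$gchhgcabbf  f
   10  ffcda$gchhgcabb  b
   11  gcabbffcda$gchh  h
   12  gchhgcabbffcda$  $
   13  hgcabbffcda$gch  h
   14  hhgcabbffcda$gc  c

adcabgfgcfbh$hc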